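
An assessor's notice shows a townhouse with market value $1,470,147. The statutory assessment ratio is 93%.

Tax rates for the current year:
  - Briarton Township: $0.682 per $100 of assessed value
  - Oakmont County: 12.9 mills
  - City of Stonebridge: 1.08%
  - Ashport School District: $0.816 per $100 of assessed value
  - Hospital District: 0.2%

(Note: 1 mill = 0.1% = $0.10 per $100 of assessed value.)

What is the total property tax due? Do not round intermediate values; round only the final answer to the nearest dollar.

$55,619

Assessed value = $1,470,147 × 0.93 = $1,367,236.71
Briarton Township: $1,367,236.71 × 0.00682 = $9,324.5543622
Oakmont County: $1,367,236.71 × 0.0129 = $17,637.353559
City of Stonebridge: $1,367,236.71 × 0.0108 = $14,766.156468
Ashport School District: $1,367,236.71 × 0.00816 = $11,156.6515536
Hospital District: $1,367,236.71 × 0.002 = $2,734.47342
Total = $55,619.1893628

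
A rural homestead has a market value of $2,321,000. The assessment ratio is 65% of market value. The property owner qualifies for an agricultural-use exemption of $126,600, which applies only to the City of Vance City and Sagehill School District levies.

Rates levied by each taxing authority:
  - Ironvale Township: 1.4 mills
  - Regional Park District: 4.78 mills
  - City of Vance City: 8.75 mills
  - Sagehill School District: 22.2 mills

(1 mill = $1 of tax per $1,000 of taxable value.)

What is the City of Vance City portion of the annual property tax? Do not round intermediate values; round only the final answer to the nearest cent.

Assessed value = $2,321,000 × 0.65 = $1,508,650
City of Vance City taxable value = $1,508,650 − $126,600 = $1,382,050
City of Vance City levy = $1,382,050 × 0.00875 = $12,092.9375

$12,092.94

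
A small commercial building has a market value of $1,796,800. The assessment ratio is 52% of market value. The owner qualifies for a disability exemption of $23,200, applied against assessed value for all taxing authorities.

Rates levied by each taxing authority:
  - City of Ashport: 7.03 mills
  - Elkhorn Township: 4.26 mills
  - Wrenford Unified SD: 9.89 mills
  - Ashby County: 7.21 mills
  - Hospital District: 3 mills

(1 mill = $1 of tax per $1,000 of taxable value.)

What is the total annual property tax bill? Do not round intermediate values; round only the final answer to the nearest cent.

$28,600.56

Assessed value = $1,796,800 × 0.52 = $934,336
Taxable value = $934,336 − $23,200 = $911,136
City of Ashport: $911,136 × 0.00703 = $6,405.28608
Elkhorn Township: $911,136 × 0.00426 = $3,881.43936
Wrenford Unified SD: $911,136 × 0.00989 = $9,011.13504
Ashby County: $911,136 × 0.00721 = $6,569.29056
Hospital District: $911,136 × 0.003 = $2,733.408
Total = $6,405.28608 + $3,881.43936 + $9,011.13504 + $6,569.29056 + $2,733.408 = $28,600.55904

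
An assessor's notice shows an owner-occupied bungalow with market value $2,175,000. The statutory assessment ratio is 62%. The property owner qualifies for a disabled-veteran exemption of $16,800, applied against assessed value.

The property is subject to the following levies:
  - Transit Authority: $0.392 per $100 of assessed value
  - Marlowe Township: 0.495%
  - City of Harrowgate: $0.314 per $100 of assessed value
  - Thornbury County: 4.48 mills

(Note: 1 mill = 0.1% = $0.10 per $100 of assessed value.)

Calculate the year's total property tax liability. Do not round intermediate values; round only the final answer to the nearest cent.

Assessed value = $2,175,000 × 0.62 = $1,348,500
Taxable value = $1,348,500 − $16,800 = $1,331,700
Transit Authority: $1,331,700 × 0.00392 = $5,220.264
Marlowe Township: $1,331,700 × 0.00495 = $6,591.915
City of Harrowgate: $1,331,700 × 0.00314 = $4,181.538
Thornbury County: $1,331,700 × 0.00448 = $5,966.016
Total = $21,959.733

$21,959.73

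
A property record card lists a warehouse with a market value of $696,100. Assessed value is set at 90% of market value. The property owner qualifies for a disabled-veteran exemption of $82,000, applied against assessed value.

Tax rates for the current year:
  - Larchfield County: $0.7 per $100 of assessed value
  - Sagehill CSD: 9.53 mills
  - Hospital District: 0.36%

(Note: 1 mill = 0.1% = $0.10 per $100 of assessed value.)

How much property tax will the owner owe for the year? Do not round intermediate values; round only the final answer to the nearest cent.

$10,960.58

Assessed value = $696,100 × 0.9 = $626,490
Taxable value = $626,490 − $82,000 = $544,490
Larchfield County: $544,490 × 0.007 = $3,811.43
Sagehill CSD: $544,490 × 0.00953 = $5,188.9897
Hospital District: $544,490 × 0.0036 = $1,960.164
Total = $10,960.5837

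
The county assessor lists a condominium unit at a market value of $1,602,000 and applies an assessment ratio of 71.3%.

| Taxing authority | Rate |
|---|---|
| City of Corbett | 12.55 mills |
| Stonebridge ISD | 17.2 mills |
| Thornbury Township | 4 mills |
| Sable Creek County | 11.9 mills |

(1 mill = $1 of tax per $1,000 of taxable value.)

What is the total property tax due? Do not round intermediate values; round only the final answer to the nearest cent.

$52,142.62

Assessed value = $1,602,000 × 0.713 = $1,142,226
City of Corbett: $1,142,226 × 0.01255 = $14,334.9363
Stonebridge ISD: $1,142,226 × 0.0172 = $19,646.2872
Thornbury Township: $1,142,226 × 0.004 = $4,568.904
Sable Creek County: $1,142,226 × 0.0119 = $13,592.4894
Total = $14,334.9363 + $19,646.2872 + $4,568.904 + $13,592.4894 = $52,142.6169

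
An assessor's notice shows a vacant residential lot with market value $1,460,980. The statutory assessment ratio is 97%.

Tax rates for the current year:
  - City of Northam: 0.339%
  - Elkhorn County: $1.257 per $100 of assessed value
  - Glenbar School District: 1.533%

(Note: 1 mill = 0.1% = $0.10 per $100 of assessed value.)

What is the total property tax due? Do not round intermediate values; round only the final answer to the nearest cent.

Assessed value = $1,460,980 × 0.97 = $1,417,150.6
City of Northam: $1,417,150.6 × 0.00339 = $4,804.140534
Elkhorn County: $1,417,150.6 × 0.01257 = $17,813.583042
Glenbar School District: $1,417,150.6 × 0.01533 = $21,724.918698
Total = $44,342.642274

$44,342.64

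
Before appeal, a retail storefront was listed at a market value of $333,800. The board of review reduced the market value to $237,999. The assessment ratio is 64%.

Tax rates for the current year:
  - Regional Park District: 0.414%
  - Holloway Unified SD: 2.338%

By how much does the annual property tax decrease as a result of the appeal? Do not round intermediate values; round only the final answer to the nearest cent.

Old assessed value = $333,800 × 0.64 = $213,632
New assessed value = $237,999 × 0.64 = $152,319.36
Combined rate = 0.00414 + 0.02338 = 0.02752
Old tax = $213,632 × 0.02752 = $5,879.15264
New tax = $152,319.36 × 0.02752 = $4,191.8287872
Reduction = $5,879.15264 − $4,191.8287872 = $1,687.3238528

$1,687.32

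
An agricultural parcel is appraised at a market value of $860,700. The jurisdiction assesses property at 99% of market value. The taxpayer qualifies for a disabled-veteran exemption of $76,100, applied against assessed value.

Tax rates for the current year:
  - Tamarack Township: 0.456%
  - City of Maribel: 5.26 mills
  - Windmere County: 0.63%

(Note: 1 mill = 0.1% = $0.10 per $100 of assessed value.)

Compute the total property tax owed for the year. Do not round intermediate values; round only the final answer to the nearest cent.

$12,509.01

Assessed value = $860,700 × 0.99 = $852,093
Taxable value = $852,093 − $76,100 = $775,993
Tamarack Township: $775,993 × 0.00456 = $3,538.52808
City of Maribel: $775,993 × 0.00526 = $4,081.72318
Windmere County: $775,993 × 0.0063 = $4,888.7559
Total = $12,509.00716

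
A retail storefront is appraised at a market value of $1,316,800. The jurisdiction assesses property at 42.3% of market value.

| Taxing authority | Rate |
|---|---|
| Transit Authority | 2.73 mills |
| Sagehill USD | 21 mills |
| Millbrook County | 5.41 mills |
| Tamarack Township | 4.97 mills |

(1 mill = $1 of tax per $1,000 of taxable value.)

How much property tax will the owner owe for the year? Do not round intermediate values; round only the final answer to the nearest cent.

$18,999.49

Assessed value = $1,316,800 × 0.423 = $557,006.4
Transit Authority: $557,006.4 × 0.00273 = $1,520.627472
Sagehill USD: $557,006.4 × 0.021 = $11,697.1344
Millbrook County: $557,006.4 × 0.00541 = $3,013.404624
Tamarack Township: $557,006.4 × 0.00497 = $2,768.321808
Total = $1,520.627472 + $11,697.1344 + $3,013.404624 + $2,768.321808 = $18,999.488304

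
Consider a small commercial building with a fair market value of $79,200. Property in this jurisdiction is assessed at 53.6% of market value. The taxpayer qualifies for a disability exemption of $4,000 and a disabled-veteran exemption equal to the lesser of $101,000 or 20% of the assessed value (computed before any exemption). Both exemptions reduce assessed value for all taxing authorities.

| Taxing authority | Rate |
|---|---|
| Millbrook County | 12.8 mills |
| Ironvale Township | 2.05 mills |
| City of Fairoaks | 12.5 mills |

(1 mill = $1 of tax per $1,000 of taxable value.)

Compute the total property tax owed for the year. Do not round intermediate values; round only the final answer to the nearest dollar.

$819

Assessed value = $79,200 × 0.536 = $42,451.2
Disabled-veteran exemption = min($101,000, 20% × $42,451.2) = min($101,000, $8,490.24) = $8,490.24 (percentage binds)
Taxable value = $42,451.2 − $4,000 − $8,490.24 = $29,960.96
Millbrook County: $29,960.96 × 0.0128 = $383.500288
Ironvale Township: $29,960.96 × 0.00205 = $61.419968
City of Fairoaks: $29,960.96 × 0.0125 = $374.512
Total = $819.432256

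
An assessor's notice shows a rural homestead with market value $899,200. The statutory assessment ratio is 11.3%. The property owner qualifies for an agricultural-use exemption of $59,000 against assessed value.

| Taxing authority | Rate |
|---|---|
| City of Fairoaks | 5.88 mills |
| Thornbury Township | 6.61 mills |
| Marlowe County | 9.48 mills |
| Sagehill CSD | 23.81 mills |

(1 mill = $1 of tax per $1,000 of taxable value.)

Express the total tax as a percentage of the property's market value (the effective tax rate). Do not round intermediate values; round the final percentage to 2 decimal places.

0.22%

Assessed value = $899,200 × 0.113 = $101,609.6
Taxable value = $101,609.6 − $59,000 = $42,609.6
City of Fairoaks: $42,609.6 × 0.00588 = $250.544448
Thornbury Township: $42,609.6 × 0.00661 = $281.649456
Marlowe County: $42,609.6 × 0.00948 = $403.939008
Sagehill CSD: $42,609.6 × 0.02381 = $1,014.534576
Total tax = $1,950.667488
Effective rate = $1,950.667488 ÷ $899,200 = 0.22% of market value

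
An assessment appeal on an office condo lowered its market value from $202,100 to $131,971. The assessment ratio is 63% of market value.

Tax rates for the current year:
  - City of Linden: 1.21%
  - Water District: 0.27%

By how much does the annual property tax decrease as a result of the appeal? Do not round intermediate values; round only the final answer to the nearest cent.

Old assessed value = $202,100 × 0.63 = $127,323
New assessed value = $131,971 × 0.63 = $83,141.73
Combined rate = 0.0121 + 0.0027 = 0.0148
Old tax = $127,323 × 0.0148 = $1,884.3804
New tax = $83,141.73 × 0.0148 = $1,230.497604
Reduction = $1,884.3804 − $1,230.497604 = $653.882796

$653.88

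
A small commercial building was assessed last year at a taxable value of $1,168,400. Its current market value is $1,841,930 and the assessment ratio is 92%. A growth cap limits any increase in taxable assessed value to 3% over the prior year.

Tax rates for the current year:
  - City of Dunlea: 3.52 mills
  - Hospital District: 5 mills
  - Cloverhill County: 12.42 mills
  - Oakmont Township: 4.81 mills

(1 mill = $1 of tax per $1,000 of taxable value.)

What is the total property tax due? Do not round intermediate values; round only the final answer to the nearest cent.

Uncapped assessed value = $1,841,930 × 0.92 = $1,694,575.6
Cap limit = $1,168,400 × 1.03 = $1,203,452
Taxable assessed value = min($1,694,575.6, $1,203,452) = $1,203,452 (cap binds)
City of Dunlea: $1,203,452 × 0.00352 = $4,236.15104
Hospital District: $1,203,452 × 0.005 = $6,017.26
Cloverhill County: $1,203,452 × 0.01242 = $14,946.87384
Oakmont Township: $1,203,452 × 0.00481 = $5,788.60412
Total = $30,988.889

$30,988.89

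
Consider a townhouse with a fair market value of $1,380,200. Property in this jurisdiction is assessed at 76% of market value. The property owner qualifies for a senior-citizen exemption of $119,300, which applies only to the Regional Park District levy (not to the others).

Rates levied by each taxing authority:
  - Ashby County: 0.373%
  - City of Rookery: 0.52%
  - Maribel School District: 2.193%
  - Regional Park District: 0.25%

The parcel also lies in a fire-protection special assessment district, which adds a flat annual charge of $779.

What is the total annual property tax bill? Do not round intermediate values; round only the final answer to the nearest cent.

Assessed value = $1,380,200 × 0.76 = $1,048,952
Ashby County: $1,048,952 × 0.00373 = $3,912.59096
City of Rookery: $1,048,952 × 0.0052 = $5,454.5504
Maribel School District: $1,048,952 × 0.02193 = $23,003.51736
Regional Park District: ($1,048,952 − $119,300) × 0.0025 = $929,652 × 0.0025 = $2,324.13
Levies subtotal = $34,694.78872
Total = $34,694.78872 + $779 = $35,473.78872

$35,473.79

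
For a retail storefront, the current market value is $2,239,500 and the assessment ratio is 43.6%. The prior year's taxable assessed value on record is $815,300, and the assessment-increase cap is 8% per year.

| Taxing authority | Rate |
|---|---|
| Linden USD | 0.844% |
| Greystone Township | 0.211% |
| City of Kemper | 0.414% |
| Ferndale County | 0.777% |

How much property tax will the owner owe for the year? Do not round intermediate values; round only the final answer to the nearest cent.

Uncapped assessed value = $2,239,500 × 0.436 = $976,422
Cap limit = $815,300 × 1.08 = $880,524
Taxable assessed value = min($976,422, $880,524) = $880,524 (cap binds)
Linden USD: $880,524 × 0.00844 = $7,431.62256
Greystone Township: $880,524 × 0.00211 = $1,857.90564
City of Kemper: $880,524 × 0.00414 = $3,645.36936
Ferndale County: $880,524 × 0.00777 = $6,841.67148
Total = $19,776.56904

$19,776.57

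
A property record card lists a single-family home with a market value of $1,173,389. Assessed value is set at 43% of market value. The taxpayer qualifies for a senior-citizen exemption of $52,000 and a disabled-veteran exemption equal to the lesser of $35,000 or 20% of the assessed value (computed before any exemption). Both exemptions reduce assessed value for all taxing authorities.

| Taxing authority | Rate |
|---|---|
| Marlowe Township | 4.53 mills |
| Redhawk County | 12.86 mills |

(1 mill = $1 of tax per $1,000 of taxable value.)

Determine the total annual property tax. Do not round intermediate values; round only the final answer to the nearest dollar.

$7,261

Assessed value = $1,173,389 × 0.43 = $504,557.27
Disabled-veteran exemption = min($35,000, 20% × $504,557.27) = min($35,000, $100,911.454) = $35,000 (dollar cap binds)
Taxable value = $504,557.27 − $52,000 − $35,000 = $417,557.27
Marlowe Township: $417,557.27 × 0.00453 = $1,891.5344331
Redhawk County: $417,557.27 × 0.01286 = $5,369.7864922
Total = $7,261.3209253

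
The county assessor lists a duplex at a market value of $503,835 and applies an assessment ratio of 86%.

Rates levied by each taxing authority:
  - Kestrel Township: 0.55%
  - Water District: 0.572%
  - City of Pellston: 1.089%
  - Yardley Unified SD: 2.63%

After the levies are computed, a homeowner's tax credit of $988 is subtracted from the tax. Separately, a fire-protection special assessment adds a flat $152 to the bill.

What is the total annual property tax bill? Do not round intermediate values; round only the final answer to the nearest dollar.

Assessed value = $503,835 × 0.86 = $433,298.1
Kestrel Township: $433,298.1 × 0.0055 = $2,383.13955
Water District: $433,298.1 × 0.00572 = $2,478.465132
City of Pellston: $433,298.1 × 0.01089 = $4,718.616309
Yardley Unified SD: $433,298.1 × 0.0263 = $11,395.74003
Levies subtotal = $20,975.961021
After credit = $20,975.961021 − $988 = $19,987.961021
Total = $19,987.961021 + $152 = $20,139.961021

$20,140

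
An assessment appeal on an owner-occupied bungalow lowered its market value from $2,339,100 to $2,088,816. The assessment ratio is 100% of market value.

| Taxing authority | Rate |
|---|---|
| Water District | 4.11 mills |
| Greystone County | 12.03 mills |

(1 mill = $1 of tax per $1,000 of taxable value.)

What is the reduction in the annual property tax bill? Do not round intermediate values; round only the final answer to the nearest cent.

Old assessed value = $2,339,100 × 1 = $2,339,100
New assessed value = $2,088,816 × 1 = $2,088,816
Combined rate = 0.00411 + 0.01203 = 0.01614
Old tax = $2,339,100 × 0.01614 = $37,753.074
New tax = $2,088,816 × 0.01614 = $33,713.49024
Reduction = $37,753.074 − $33,713.49024 = $4,039.58376

$4,039.58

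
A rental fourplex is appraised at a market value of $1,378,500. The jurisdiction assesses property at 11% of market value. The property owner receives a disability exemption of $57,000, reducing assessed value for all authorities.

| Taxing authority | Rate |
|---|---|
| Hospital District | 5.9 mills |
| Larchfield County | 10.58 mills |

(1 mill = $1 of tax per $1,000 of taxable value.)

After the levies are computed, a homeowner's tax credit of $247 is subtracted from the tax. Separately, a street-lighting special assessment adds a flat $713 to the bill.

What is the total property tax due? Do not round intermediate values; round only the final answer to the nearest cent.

$2,025.58

Assessed value = $1,378,500 × 0.11 = $151,635
Taxable value = $151,635 − $57,000 = $94,635
Hospital District: $94,635 × 0.0059 = $558.3465
Larchfield County: $94,635 × 0.01058 = $1,001.2383
Levies subtotal = $1,559.5848
After credit = $1,559.5848 − $247 = $1,312.5848
Total = $1,312.5848 + $713 = $2,025.5848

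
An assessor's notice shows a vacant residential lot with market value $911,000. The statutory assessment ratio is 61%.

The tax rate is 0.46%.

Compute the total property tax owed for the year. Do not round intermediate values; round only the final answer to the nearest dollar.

Assessed value = $911,000 × 0.61 = $555,710
Tax = $555,710 × 0.0046 = $2,556.266

$2,556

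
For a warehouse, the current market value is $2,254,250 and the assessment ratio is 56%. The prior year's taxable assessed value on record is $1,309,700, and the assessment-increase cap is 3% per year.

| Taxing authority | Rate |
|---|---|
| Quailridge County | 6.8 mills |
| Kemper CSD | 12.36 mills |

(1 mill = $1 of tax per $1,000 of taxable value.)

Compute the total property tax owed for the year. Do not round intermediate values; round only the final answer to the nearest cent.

Uncapped assessed value = $2,254,250 × 0.56 = $1,262,380
Cap limit = $1,309,700 × 1.03 = $1,348,991
Taxable assessed value = min($1,262,380, $1,348,991) = $1,262,380 (cap does not bind)
Quailridge County: $1,262,380 × 0.0068 = $8,584.184
Kemper CSD: $1,262,380 × 0.01236 = $15,603.0168
Total = $24,187.2008

$24,187.20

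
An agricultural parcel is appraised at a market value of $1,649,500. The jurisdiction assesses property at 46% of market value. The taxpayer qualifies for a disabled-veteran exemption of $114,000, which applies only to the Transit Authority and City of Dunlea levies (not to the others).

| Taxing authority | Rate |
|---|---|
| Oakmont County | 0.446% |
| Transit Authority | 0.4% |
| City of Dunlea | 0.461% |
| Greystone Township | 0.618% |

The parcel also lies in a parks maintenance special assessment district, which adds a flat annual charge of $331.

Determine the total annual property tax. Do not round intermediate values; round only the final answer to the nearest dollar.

$13,956

Assessed value = $1,649,500 × 0.46 = $758,770
Oakmont County: $758,770 × 0.00446 = $3,384.1142
Transit Authority: ($758,770 − $114,000) × 0.004 = $644,770 × 0.004 = $2,579.08
City of Dunlea: ($758,770 − $114,000) × 0.00461 = $644,770 × 0.00461 = $2,972.3897
Greystone Township: $758,770 × 0.00618 = $4,689.1986
Levies subtotal = $13,624.7825
Total = $13,624.7825 + $331 = $13,955.7825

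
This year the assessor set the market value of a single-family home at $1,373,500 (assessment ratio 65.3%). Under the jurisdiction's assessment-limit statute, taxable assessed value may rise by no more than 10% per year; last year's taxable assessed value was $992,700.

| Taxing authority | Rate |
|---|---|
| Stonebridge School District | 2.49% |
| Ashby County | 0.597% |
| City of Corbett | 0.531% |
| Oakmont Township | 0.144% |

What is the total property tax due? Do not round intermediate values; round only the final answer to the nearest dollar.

$33,741

Uncapped assessed value = $1,373,500 × 0.653 = $896,895.5
Cap limit = $992,700 × 1.1 = $1,091,970
Taxable assessed value = min($896,895.5, $1,091,970) = $896,895.5 (cap does not bind)
Stonebridge School District: $896,895.5 × 0.0249 = $22,332.69795
Ashby County: $896,895.5 × 0.00597 = $5,354.466135
City of Corbett: $896,895.5 × 0.00531 = $4,762.515105
Oakmont Township: $896,895.5 × 0.00144 = $1,291.52952
Total = $33,741.20871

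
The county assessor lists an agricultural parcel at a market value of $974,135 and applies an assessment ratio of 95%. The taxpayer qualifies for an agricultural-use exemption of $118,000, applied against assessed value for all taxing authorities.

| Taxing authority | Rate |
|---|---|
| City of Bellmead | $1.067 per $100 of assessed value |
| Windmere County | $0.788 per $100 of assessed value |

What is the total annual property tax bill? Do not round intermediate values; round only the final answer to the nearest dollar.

Assessed value = $974,135 × 0.95 = $925,428.25
Taxable value = $925,428.25 − $118,000 = $807,428.25
City of Bellmead: $807,428.25 × 0.01067 = $8,615.2594275
Windmere County: $807,428.25 × 0.00788 = $6,362.53461
Total = $8,615.2594275 + $6,362.53461 = $14,977.7940375

$14,978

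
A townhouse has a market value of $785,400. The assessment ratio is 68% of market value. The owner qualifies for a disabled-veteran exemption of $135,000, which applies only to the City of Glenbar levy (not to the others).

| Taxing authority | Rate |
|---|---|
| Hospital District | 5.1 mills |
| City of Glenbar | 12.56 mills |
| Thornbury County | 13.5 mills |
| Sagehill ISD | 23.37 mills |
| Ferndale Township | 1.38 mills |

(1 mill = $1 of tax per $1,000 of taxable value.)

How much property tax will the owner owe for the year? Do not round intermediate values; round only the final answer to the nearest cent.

$28,164.37

Assessed value = $785,400 × 0.68 = $534,072
Hospital District: $534,072 × 0.0051 = $2,723.7672
City of Glenbar: ($534,072 − $135,000) × 0.01256 = $399,072 × 0.01256 = $5,012.34432
Thornbury County: $534,072 × 0.0135 = $7,209.972
Sagehill ISD: $534,072 × 0.02337 = $12,481.26264
Ferndale Township: $534,072 × 0.00138 = $737.01936
Total = $28,164.36552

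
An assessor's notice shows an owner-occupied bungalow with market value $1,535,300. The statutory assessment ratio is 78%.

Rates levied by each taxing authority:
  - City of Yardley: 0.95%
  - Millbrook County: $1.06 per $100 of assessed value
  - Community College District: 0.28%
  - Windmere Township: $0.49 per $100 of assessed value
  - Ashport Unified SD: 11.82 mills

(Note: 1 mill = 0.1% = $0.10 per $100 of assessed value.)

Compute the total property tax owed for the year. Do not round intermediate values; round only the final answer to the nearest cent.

Assessed value = $1,535,300 × 0.78 = $1,197,534
City of Yardley: $1,197,534 × 0.0095 = $11,376.573
Millbrook County: $1,197,534 × 0.0106 = $12,693.8604
Community College District: $1,197,534 × 0.0028 = $3,353.0952
Windmere Township: $1,197,534 × 0.0049 = $5,867.9166
Ashport Unified SD: $1,197,534 × 0.01182 = $14,154.85188
Total = $47,446.29708

$47,446.30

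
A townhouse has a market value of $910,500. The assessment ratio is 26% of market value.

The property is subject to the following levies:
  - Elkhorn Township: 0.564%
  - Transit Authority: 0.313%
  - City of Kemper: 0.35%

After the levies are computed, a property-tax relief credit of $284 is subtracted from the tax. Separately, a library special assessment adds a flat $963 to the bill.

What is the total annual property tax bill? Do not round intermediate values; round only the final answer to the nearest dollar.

$3,584

Assessed value = $910,500 × 0.26 = $236,730
Elkhorn Township: $236,730 × 0.00564 = $1,335.1572
Transit Authority: $236,730 × 0.00313 = $740.9649
City of Kemper: $236,730 × 0.0035 = $828.555
Levies subtotal = $2,904.6771
After credit = $2,904.6771 − $284 = $2,620.6771
Total = $2,620.6771 + $963 = $3,583.6771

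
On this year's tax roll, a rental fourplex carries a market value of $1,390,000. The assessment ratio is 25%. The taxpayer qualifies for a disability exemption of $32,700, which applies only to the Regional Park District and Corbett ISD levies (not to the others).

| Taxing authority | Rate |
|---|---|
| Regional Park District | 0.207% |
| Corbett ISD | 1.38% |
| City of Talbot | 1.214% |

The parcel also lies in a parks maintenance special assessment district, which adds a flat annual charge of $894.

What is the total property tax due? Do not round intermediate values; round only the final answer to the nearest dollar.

$10,109

Assessed value = $1,390,000 × 0.25 = $347,500
Regional Park District: ($347,500 − $32,700) × 0.00207 = $314,800 × 0.00207 = $651.636
Corbett ISD: ($347,500 − $32,700) × 0.0138 = $314,800 × 0.0138 = $4,344.24
City of Talbot: $347,500 × 0.01214 = $4,218.65
Levies subtotal = $9,214.526
Total = $9,214.526 + $894 = $10,108.526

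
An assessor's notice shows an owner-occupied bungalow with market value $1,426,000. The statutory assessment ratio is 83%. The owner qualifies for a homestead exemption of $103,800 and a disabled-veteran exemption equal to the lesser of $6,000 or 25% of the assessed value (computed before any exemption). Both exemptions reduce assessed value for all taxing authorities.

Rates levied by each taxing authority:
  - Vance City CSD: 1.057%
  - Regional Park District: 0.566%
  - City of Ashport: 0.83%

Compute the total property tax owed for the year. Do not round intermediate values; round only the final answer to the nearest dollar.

$26,340

Assessed value = $1,426,000 × 0.83 = $1,183,580
Disabled-veteran exemption = min($6,000, 25% × $1,183,580) = min($6,000, $295,895) = $6,000 (dollar cap binds)
Taxable value = $1,183,580 − $103,800 − $6,000 = $1,073,780
Vance City CSD: $1,073,780 × 0.01057 = $11,349.8546
Regional Park District: $1,073,780 × 0.00566 = $6,077.5948
City of Ashport: $1,073,780 × 0.0083 = $8,912.374
Total = $26,339.8234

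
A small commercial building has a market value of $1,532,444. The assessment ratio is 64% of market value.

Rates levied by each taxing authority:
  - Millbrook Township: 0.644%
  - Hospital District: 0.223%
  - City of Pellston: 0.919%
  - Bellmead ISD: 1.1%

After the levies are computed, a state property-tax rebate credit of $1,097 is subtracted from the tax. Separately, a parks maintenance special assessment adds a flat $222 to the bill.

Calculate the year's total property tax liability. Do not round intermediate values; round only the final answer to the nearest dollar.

$27,430

Assessed value = $1,532,444 × 0.64 = $980,764.16
Millbrook Township: $980,764.16 × 0.00644 = $6,316.1211904
Hospital District: $980,764.16 × 0.00223 = $2,187.1040768
City of Pellston: $980,764.16 × 0.00919 = $9,013.2226304
Bellmead ISD: $980,764.16 × 0.011 = $10,788.40576
Levies subtotal = $28,304.8536576
After credit = $28,304.8536576 − $1,097 = $27,207.8536576
Total = $27,207.8536576 + $222 = $27,429.8536576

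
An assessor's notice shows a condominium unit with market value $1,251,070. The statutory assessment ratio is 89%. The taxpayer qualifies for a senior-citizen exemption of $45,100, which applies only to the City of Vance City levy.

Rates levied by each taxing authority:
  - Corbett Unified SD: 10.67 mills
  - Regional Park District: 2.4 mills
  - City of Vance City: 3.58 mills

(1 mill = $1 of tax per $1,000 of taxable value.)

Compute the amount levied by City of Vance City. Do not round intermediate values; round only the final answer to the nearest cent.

$3,824.70

Assessed value = $1,251,070 × 0.89 = $1,113,452.3
City of Vance City taxable value = $1,113,452.3 − $45,100 = $1,068,352.3
City of Vance City levy = $1,068,352.3 × 0.00358 = $3,824.701234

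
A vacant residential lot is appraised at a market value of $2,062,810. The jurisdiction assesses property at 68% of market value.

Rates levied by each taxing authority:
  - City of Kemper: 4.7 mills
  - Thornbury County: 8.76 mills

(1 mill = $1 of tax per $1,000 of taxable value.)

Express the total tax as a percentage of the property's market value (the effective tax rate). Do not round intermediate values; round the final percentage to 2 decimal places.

0.92%

Assessed value = $2,062,810 × 0.68 = $1,402,710.8
City of Kemper: $1,402,710.8 × 0.0047 = $6,592.74076
Thornbury County: $1,402,710.8 × 0.00876 = $12,287.746608
Total tax = $18,880.487368
Effective rate = $18,880.487368 ÷ $2,062,810 = 0.92% of market value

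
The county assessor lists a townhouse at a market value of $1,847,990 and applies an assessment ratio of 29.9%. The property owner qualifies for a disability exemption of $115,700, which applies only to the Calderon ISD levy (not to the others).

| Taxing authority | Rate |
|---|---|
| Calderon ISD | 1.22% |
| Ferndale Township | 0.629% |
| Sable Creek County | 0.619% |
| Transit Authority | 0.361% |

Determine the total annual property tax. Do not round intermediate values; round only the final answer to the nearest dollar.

$14,220

Assessed value = $1,847,990 × 0.299 = $552,549.01
Calderon ISD: ($552,549.01 − $115,700) × 0.0122 = $436,849.01 × 0.0122 = $5,329.557922
Ferndale Township: $552,549.01 × 0.00629 = $3,475.5332729
Sable Creek County: $552,549.01 × 0.00619 = $3,420.2783719
Transit Authority: $552,549.01 × 0.00361 = $1,994.7019261
Total = $14,220.0714929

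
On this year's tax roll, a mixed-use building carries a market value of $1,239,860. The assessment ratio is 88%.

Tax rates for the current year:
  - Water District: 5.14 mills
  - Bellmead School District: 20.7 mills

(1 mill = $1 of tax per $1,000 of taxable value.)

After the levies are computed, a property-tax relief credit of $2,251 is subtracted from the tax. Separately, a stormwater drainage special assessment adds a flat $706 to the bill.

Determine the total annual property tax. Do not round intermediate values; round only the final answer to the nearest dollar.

Assessed value = $1,239,860 × 0.88 = $1,091,076.8
Water District: $1,091,076.8 × 0.00514 = $5,608.134752
Bellmead School District: $1,091,076.8 × 0.0207 = $22,585.28976
Levies subtotal = $28,193.424512
After credit = $28,193.424512 − $2,251 = $25,942.424512
Total = $25,942.424512 + $706 = $26,648.424512

$26,648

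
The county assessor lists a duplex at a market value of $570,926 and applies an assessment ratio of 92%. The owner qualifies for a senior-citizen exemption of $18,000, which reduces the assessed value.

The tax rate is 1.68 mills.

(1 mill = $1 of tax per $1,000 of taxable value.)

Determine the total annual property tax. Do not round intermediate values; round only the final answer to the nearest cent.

$852.18

Assessed value = $570,926 × 0.92 = $525,251.92
Taxable value = $525,251.92 − $18,000 = $507,251.92
Tax = $507,251.92 × 0.00168 = $852.1832256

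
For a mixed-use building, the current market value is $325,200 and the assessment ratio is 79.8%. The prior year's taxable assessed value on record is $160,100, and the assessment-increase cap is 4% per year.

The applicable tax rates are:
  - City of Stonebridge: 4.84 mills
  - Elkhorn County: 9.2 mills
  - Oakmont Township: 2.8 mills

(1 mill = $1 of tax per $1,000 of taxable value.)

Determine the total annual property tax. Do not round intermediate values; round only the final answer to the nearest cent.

Uncapped assessed value = $325,200 × 0.798 = $259,509.6
Cap limit = $160,100 × 1.04 = $166,504
Taxable assessed value = min($259,509.6, $166,504) = $166,504 (cap binds)
City of Stonebridge: $166,504 × 0.00484 = $805.87936
Elkhorn County: $166,504 × 0.0092 = $1,531.8368
Oakmont Township: $166,504 × 0.0028 = $466.2112
Total = $2,803.92736

$2,803.93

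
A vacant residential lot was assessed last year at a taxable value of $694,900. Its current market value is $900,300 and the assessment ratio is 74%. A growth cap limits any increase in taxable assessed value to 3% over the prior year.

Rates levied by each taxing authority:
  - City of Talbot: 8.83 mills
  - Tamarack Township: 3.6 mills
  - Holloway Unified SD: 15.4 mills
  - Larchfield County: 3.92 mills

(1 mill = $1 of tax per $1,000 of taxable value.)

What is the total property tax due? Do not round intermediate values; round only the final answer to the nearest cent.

$21,152.55

Uncapped assessed value = $900,300 × 0.74 = $666,222
Cap limit = $694,900 × 1.03 = $715,747
Taxable assessed value = min($666,222, $715,747) = $666,222 (cap does not bind)
City of Talbot: $666,222 × 0.00883 = $5,882.74026
Tamarack Township: $666,222 × 0.0036 = $2,398.3992
Holloway Unified SD: $666,222 × 0.0154 = $10,259.8188
Larchfield County: $666,222 × 0.00392 = $2,611.59024
Total = $21,152.5485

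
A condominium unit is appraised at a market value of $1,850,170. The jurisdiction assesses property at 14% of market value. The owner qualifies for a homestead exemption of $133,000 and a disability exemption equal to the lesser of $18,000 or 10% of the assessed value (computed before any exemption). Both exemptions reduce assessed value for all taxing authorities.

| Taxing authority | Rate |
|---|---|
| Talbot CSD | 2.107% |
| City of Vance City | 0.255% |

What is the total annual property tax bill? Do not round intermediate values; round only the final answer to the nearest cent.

Assessed value = $1,850,170 × 0.14 = $259,023.8
Disability exemption = min($18,000, 10% × $259,023.8) = min($18,000, $25,902.38) = $18,000 (dollar cap binds)
Taxable value = $259,023.8 − $133,000 − $18,000 = $108,023.8
Talbot CSD: $108,023.8 × 0.02107 = $2,276.061466
City of Vance City: $108,023.8 × 0.00255 = $275.46069
Total = $2,551.522156

$2,551.52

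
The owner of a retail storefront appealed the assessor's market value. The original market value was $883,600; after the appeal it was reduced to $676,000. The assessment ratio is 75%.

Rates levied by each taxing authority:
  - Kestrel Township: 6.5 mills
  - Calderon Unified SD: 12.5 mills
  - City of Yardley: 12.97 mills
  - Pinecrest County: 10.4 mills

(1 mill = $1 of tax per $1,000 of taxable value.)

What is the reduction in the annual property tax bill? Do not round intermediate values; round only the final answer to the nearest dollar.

Old assessed value = $883,600 × 0.75 = $662,700
New assessed value = $676,000 × 0.75 = $507,000
Combined rate = 0.0065 + 0.0125 + 0.01297 + 0.0104 = 0.04237
Old tax = $662,700 × 0.04237 = $28,078.599
New tax = $507,000 × 0.04237 = $21,481.59
Reduction = $28,078.599 − $21,481.59 = $6,597.009

$6,597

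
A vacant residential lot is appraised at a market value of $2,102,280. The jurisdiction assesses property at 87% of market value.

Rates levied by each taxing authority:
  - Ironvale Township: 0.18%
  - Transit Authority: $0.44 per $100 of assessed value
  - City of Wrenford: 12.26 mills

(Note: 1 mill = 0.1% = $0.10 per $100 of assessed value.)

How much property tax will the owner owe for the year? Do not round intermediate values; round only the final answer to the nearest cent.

Assessed value = $2,102,280 × 0.87 = $1,828,983.6
Ironvale Township: $1,828,983.6 × 0.0018 = $3,292.17048
Transit Authority: $1,828,983.6 × 0.0044 = $8,047.52784
City of Wrenford: $1,828,983.6 × 0.01226 = $22,423.338936
Total = $33,763.037256

$33,763.04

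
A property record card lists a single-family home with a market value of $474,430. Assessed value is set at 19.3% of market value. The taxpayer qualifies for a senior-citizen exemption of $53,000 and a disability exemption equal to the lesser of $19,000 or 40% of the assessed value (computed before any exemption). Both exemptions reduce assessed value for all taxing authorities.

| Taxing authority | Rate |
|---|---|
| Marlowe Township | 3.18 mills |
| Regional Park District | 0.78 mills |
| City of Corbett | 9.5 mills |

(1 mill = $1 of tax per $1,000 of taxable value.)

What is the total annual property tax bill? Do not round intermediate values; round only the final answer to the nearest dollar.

Assessed value = $474,430 × 0.193 = $91,564.99
Disability exemption = min($19,000, 40% × $91,564.99) = min($19,000, $36,625.996) = $19,000 (dollar cap binds)
Taxable value = $91,564.99 − $53,000 − $19,000 = $19,564.99
Marlowe Township: $19,564.99 × 0.00318 = $62.2166682
Regional Park District: $19,564.99 × 0.00078 = $15.2606922
City of Corbett: $19,564.99 × 0.0095 = $185.867405
Total = $263.3447654

$263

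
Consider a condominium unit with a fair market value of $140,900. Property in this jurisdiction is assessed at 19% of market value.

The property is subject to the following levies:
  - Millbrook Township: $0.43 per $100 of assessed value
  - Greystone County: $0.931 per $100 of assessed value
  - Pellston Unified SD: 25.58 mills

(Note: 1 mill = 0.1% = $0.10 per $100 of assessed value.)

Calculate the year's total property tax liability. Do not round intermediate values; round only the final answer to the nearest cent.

$1,049.16

Assessed value = $140,900 × 0.19 = $26,771
Millbrook Township: $26,771 × 0.0043 = $115.1153
Greystone County: $26,771 × 0.00931 = $249.23801
Pellston Unified SD: $26,771 × 0.02558 = $684.80218
Total = $1,049.15549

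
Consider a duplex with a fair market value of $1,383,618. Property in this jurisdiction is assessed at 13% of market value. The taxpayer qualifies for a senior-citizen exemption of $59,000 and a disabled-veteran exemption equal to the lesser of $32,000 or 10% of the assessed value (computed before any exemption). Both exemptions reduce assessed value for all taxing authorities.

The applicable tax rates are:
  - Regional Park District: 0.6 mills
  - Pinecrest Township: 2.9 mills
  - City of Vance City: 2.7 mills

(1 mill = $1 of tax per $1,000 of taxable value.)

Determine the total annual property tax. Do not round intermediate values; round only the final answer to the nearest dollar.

Assessed value = $1,383,618 × 0.13 = $179,870.34
Disabled-veteran exemption = min($32,000, 10% × $179,870.34) = min($32,000, $17,987.034) = $17,987.034 (percentage binds)
Taxable value = $179,870.34 − $59,000 − $17,987.034 = $102,883.306
Regional Park District: $102,883.306 × 0.0006 = $61.7299836
Pinecrest Township: $102,883.306 × 0.0029 = $298.3615874
City of Vance City: $102,883.306 × 0.0027 = $277.7849262
Total = $637.8764972

$638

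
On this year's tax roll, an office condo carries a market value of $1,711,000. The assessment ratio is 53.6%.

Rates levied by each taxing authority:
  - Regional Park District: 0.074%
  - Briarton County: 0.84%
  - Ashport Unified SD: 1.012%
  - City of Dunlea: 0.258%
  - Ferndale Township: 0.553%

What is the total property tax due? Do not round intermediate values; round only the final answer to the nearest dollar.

$25,101

Assessed value = $1,711,000 × 0.536 = $917,096
Regional Park District: $917,096 × 0.00074 = $678.65104
Briarton County: $917,096 × 0.0084 = $7,703.6064
Ashport Unified SD: $917,096 × 0.01012 = $9,281.01152
City of Dunlea: $917,096 × 0.00258 = $2,366.10768
Ferndale Township: $917,096 × 0.00553 = $5,071.54088
Total = $678.65104 + $7,703.6064 + $9,281.01152 + $2,366.10768 + $5,071.54088 = $25,100.91752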